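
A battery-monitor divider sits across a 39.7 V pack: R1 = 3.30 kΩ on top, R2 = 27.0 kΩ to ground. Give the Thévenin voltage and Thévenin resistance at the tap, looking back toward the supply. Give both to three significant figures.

V_th = 35.4 V, R_th = 2.94 kΩ

V_th is the open-circuit tap voltage: 39.7 × 27.0/(3.30 + 27.0) = 35.4 V.
With the supply zeroed, R1 and R2 appear in parallel from the tap: R_th = R1‖R2 = (3.30 × 27.0)/30.30 = 2.94 kΩ.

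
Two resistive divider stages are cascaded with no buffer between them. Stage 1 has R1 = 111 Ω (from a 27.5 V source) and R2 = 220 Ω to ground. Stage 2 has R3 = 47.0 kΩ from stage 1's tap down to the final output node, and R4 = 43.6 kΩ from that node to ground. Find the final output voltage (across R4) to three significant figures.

Stage 2 presents R3+R4 = 90600 Ω as a load on stage 1's tap.
Stage 1's lower leg becomes R2‖(R3+R4) = 219.5 Ω, so V_mid = 27.5 × 219.5/330.5 = 18.26 V.
Stage 2 is itself unloaded: V_out = V_mid × R4/(R3+R4) = 18.26 × 43600/90600 = 8.79 V.

V_out ≈ 8.79 V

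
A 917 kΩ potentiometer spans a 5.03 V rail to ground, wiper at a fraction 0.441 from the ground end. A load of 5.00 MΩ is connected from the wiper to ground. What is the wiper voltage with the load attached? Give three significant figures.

The wiper splits the pot into (1−α)R = 512.6 kΩ above and αR = 404.4 kΩ below.
Lower section ‖ load = 374.1 kΩ.
V_wiper = 5.03 × 374.1/(512.6 + 374.1) = 2.12 V.

V ≈ 2.12 V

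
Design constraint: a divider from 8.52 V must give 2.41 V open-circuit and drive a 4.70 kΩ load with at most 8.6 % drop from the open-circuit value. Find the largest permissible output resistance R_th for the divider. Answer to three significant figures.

Loading drop = R_th/(R_th + R_L) ≤ 0.0860, so R_th ≤ R_L · ε/(1−ε) = 4.70 kΩ × 0.0860/0.9140 = 442 Ω.

R_th ≤ 442 Ω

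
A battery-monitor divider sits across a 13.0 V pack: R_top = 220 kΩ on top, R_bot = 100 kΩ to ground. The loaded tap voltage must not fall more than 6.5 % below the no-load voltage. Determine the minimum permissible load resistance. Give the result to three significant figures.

Output resistance R_th = R_top‖R_bot = (220 × 100)/320.0 = 68.75 kΩ.
The fractional drop is R_th/(R_th + R_L); requiring this ≤ 0.0650 gives R_L ≥ R_th(1/0.0650 − 1) = 68.75 × 14.38 = 989 kΩ.

R_L(min) ≈ 989 kΩ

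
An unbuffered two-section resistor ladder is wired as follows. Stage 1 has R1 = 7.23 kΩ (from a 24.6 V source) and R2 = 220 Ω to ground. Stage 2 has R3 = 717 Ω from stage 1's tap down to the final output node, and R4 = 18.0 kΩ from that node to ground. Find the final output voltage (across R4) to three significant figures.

V_out ≈ 0.691 V

Stage 2 presents R3+R4 = 18720 Ω as a load on stage 1's tap.
Stage 1's lower leg becomes R2‖(R3+R4) = 217.4 Ω, so V_mid = 24.6 × 217.4/7447 = 0.7182 V.
Stage 2 is itself unloaded: V_out = V_mid × R4/(R3+R4) = 0.7182 × 18000/18720 = 0.691 V.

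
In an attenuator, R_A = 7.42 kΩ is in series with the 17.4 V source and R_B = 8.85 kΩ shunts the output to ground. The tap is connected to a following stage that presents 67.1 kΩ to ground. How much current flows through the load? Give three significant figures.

I_L ≈ 0.133 mA

R_B‖R_L = 7.819 kΩ; V_out = 17.4 × 7.819/15.24 = 8.928 V.
I_L = V_out / R_L = 8.928 / 67.1 kΩ = 0.133 mA.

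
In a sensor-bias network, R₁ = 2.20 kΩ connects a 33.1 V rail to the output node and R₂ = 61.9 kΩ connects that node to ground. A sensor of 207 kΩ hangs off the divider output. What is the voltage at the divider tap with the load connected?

The load sits in parallel with R₂: R₂‖R_L = (61.9 × 207) / (61.9 + 207) = 47.65 kΩ.
V_out = 33.1 × 47.65 / (2.20 + 47.65) = 33.1 × 47.65/49.85 = 31.6 V.
(Unloaded it would have been 32.0 V.)

V_out ≈ 31.6 V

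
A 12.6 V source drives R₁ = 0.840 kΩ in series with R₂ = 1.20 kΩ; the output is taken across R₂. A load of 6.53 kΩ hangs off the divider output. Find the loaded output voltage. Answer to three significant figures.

V_out ≈ 6.89 V

The load sits in parallel with R₂: R₂‖R_L = (1200 × 6530) / (1200 + 6530) = 1014 Ω.
V_out = 12.6 × 1014 / (840 + 1014) = 12.6 × 1014/1854 = 6.89 V.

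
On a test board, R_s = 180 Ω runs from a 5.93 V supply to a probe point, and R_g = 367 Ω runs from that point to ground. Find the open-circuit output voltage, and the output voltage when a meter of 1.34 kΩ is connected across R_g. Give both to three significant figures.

Unloaded: 3.98 V; loaded: 3.65 V

Open-circuit: V = 5.93 × 367/(180 + 367) = 3.98 V.
With the load, R_g becomes R_g‖R_L = 288.1 Ω, so V = 5.93 × 288.1/468.1 = 3.65 V.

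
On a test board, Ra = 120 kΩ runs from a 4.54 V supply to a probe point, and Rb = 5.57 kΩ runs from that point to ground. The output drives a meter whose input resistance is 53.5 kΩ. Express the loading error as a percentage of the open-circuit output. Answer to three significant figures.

9.05 %

Unloaded V = 4.54 × 5.57/125.6 = 0.20138 V.
Loaded: Rb‖R_L = 5.045 kΩ, giving V = 4.54 × 5.045/125.0 = 0.18316 V.
Drop = (0.20138 − 0.18316) / 0.20138 = 9.05 %.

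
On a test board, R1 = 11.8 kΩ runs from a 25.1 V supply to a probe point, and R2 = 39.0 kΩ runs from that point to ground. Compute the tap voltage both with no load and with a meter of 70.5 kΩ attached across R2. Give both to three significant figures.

Open-circuit: V = 25.1 × 39.0/(11.8 + 39.0) = 19.3 V.
With the load, R2 becomes R2‖R_L = 25.11 kΩ, so V = 25.1 × 25.11/36.91 = 17.1 V.

Unloaded: 19.3 V; loaded: 17.1 V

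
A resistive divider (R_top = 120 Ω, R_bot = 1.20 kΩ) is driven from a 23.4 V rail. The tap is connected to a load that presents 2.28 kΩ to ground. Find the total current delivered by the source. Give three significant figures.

R_bot‖R_L = 786.2 Ω, so the source sees R_top + R_bot‖R_L = 906.2 Ω.
I = 23.4 V / 906.2 Ω = 25.8 mA.

I ≈ 25.8 mA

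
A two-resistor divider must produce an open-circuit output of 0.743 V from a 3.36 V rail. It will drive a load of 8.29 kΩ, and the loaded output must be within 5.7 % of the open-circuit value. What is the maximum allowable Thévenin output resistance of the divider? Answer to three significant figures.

R_th ≤ 501 Ω

Loading drop = R_th/(R_th + R_L) ≤ 0.0570, so R_th ≤ R_L · ε/(1−ε) = 8.29 kΩ × 0.0570/0.9430 = 501 Ω.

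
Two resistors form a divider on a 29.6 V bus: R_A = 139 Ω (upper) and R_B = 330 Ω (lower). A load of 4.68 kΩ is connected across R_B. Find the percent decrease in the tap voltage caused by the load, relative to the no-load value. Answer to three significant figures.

The divider's output (Thévenin) resistance is R_A‖R_B = 97.80 Ω.
Fractional drop under load = R_th/(R_th + R_L) = 97.80 / (97.80 + 4680) = 0.02047.
So the output falls by 2.05 %.

2.05 %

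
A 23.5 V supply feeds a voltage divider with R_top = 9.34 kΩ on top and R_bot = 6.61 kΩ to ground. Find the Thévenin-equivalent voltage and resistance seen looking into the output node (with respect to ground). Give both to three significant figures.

V_th = 9.74 V, R_th = 3.87 kΩ

V_th is the open-circuit tap voltage: 23.5 × 6.61/(9.34 + 6.61) = 9.74 V.
With the supply zeroed, R_top and R_bot appear in parallel from the tap: R_th = R_top‖R_bot = (9.34 × 6.61)/15.95 = 3.87 kΩ.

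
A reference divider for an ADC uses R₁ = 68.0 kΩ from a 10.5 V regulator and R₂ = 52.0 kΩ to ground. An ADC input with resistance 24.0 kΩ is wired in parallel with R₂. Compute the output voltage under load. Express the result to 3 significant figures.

V_out ≈ 2.04 V

The load sits in parallel with R₂: R₂‖R_L = (52.0 × 24.0) / (52.0 + 24.0) = 16.42 kΩ.
V_out = 10.5 × 16.42 / (68.0 + 16.42) = 10.5 × 16.42/84.42 = 2.04 V.
(Unloaded it would have been 4.55 V.)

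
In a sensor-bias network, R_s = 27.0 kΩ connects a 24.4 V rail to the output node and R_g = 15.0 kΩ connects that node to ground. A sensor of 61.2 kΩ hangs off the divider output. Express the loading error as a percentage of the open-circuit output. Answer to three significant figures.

13.6 %

Unloaded V = 24.4 × 15.0/42.00 = 8.7143 V.
Loaded: R_g‖R_L = 12.05 kΩ, giving V = 24.4 × 12.05/39.05 = 7.5281 V.
Drop = (8.7143 − 7.5281) / 8.7143 = 13.6 %.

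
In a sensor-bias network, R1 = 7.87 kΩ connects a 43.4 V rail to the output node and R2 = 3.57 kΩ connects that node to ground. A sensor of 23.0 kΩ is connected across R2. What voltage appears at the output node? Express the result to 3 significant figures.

The load sits in parallel with R2: R2‖R_L = (3.57 × 23.0) / (3.57 + 23.0) = 3.090 kΩ.
V_out = 43.4 × 3.090 / (7.87 + 3.090) = 43.4 × 3.090/10.96 = 12.2 V.

V_out ≈ 12.2 V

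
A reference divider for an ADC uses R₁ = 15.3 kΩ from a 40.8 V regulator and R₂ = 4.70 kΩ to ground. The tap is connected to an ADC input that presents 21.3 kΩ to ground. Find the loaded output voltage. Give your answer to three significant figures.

The load sits in parallel with R₂: R₂‖R_L = (4.70 × 21.3) / (4.70 + 21.3) = 3.850 kΩ.
V_out = 40.8 × 3.850 / (15.3 + 3.850) = 40.8 × 3.850/19.15 = 8.20 V.

V_out ≈ 8.20 V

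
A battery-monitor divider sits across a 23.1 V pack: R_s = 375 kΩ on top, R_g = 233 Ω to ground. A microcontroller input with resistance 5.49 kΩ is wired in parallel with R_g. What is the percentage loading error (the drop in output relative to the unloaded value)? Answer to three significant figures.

The divider's output (Thévenin) resistance is R_s‖R_g = 232.9 Ω.
Fractional drop under load = R_th/(R_th + R_L) = 232.9 / (232.9 + 5490) = 0.04069.
So the output falls by 4.07 %.

4.07 %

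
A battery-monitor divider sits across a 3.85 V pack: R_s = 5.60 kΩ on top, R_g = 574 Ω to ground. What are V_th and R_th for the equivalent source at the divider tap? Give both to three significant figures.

V_th = 0.358 V, R_th = 521 Ω

V_th is the open-circuit tap voltage: 3.85 × 574/(5600 + 574) = 0.358 V.
With the supply zeroed, R_s and R_g appear in parallel from the tap: R_th = R_s‖R_g = (5600 × 574)/6174 = 521 Ω.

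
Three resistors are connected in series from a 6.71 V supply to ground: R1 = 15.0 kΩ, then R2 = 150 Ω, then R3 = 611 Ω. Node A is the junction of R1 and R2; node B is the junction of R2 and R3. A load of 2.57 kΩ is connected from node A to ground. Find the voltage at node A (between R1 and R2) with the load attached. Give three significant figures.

V ≈ 0.253 V

Below node A the series string R2+R3 = 761.0 Ω sits in parallel with the 2570 Ω load: 587.1 Ω.
V_A = 6.71 × 587.1/(15000 + 587.1) = 0.253 V.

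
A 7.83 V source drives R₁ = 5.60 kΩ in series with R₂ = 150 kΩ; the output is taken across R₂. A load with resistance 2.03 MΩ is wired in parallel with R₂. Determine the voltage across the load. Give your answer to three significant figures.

The load sits in parallel with R₂: R₂‖R_L = (150 × 2030) / (150 + 2030) = 139.7 kΩ.
V_out = 7.83 × 139.7 / (5.60 + 139.7) = 7.83 × 139.7/145.3 = 7.53 V.

V_out ≈ 7.53 V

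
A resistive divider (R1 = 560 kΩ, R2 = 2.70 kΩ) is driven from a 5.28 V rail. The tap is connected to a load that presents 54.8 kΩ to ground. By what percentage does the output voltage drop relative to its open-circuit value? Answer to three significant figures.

The divider's output (Thévenin) resistance is R1‖R2 = 2.687 kΩ.
Fractional drop under load = R_th/(R_th + R_L) = 2.687 / (2.687 + 54.8) = 0.04674.
So the output falls by 4.67 %.

4.67 %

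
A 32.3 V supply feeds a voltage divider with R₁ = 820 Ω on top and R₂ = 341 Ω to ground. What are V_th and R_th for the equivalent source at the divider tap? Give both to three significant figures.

V_th = 9.49 V, R_th = 241 Ω

V_th is the open-circuit tap voltage: 32.3 × 341/(820 + 341) = 9.49 V.
With the supply zeroed, R₁ and R₂ appear in parallel from the tap: R_th = R₁‖R₂ = (820 × 341)/1161 = 241 Ω.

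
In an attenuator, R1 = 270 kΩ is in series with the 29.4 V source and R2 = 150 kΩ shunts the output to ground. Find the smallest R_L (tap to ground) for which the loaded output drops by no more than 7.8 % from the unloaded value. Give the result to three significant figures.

R_L(min) ≈ 1.14 MΩ

Output resistance R_th = R1‖R2 = (270 × 150)/420.0 = 96.43 kΩ.
The fractional drop is R_th/(R_th + R_L); requiring this ≤ 0.0780 gives R_L ≥ R_th(1/0.0780 − 1) = 96.43 × 11.82 = 1.14 MΩ.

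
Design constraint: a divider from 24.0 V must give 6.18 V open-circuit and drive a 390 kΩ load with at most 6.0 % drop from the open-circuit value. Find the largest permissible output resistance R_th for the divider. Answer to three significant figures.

Loading drop = R_th/(R_th + R_L) ≤ 0.0600, so R_th ≤ R_L · ε/(1−ε) = 390 kΩ × 0.0600/0.9400 = 24.9 kΩ.

R_th ≤ 24.9 kΩ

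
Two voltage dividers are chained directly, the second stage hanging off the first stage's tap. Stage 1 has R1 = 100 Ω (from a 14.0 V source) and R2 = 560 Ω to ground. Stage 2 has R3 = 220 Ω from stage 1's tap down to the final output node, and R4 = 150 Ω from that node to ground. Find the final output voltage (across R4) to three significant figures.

V_out ≈ 3.92 V

Stage 2 presents R3+R4 = 370.0 Ω as a load on stage 1's tap.
Stage 1's lower leg becomes R2‖(R3+R4) = 222.8 Ω, so V_mid = 14.0 × 222.8/322.8 = 9.663 V.
Stage 2 is itself unloaded: V_out = V_mid × R4/(R3+R4) = 9.663 × 150/370.0 = 3.92 V.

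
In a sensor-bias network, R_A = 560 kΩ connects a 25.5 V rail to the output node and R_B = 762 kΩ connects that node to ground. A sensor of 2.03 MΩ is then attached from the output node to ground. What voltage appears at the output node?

The load sits in parallel with R_B: R_B‖R_L = (762 × 2030) / (762 + 2030) = 554.0 kΩ.
V_out = 25.5 × 554.0 / (560 + 554.0) = 25.5 × 554.0/1114 = 12.7 V.
(Unloaded it would have been 14.7 V.)

V_out ≈ 12.7 V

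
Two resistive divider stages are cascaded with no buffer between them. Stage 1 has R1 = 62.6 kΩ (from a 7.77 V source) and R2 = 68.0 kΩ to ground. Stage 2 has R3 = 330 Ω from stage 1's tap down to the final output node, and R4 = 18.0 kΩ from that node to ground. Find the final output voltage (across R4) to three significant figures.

V_out ≈ 1.43 V

Stage 2 presents R3+R4 = 18330 Ω as a load on stage 1's tap.
Stage 1's lower leg becomes R2‖(R3+R4) = 14440 Ω, so V_mid = 7.77 × 14440/77040 = 1.456 V.
Stage 2 is itself unloaded: V_out = V_mid × R4/(R3+R4) = 1.456 × 18000/18330 = 1.43 V.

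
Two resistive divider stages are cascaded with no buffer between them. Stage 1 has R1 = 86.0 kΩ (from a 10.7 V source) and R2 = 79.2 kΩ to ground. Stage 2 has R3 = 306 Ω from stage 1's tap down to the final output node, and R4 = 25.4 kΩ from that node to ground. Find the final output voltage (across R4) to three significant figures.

V_out ≈ 1.95 V

Stage 2 presents R3+R4 = 25710 Ω as a load on stage 1's tap.
Stage 1's lower leg becomes R2‖(R3+R4) = 19410 Ω, so V_mid = 10.7 × 19410/105400 = 1.970 V.
Stage 2 is itself unloaded: V_out = V_mid × R4/(R3+R4) = 1.970 × 25400/25710 = 1.95 V.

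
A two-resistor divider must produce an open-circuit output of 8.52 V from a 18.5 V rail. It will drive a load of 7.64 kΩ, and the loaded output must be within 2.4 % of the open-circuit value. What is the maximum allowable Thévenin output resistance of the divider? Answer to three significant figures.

Loading drop = R_th/(R_th + R_L) ≤ 0.0240, so R_th ≤ R_L · ε/(1−ε) = 7.64 kΩ × 0.0240/0.9760 = 188 Ω.
(Any R1, R2 with R2/(R1+R2) = 0.461 and R1‖R2 ≤ 188 Ω will meet the spec.)

R_th ≤ 188 Ω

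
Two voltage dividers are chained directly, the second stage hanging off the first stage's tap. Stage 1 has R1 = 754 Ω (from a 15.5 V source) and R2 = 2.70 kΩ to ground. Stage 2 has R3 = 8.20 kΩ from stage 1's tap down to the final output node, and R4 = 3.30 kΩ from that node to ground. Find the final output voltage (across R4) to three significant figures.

V_out ≈ 3.31 V

Stage 2 presents R3+R4 = 11500 Ω as a load on stage 1's tap.
Stage 1's lower leg becomes R2‖(R3+R4) = 2187 Ω, so V_mid = 15.5 × 2187/2941 = 11.53 V.
Stage 2 is itself unloaded: V_out = V_mid × R4/(R3+R4) = 11.53 × 3300/11500 = 3.31 V.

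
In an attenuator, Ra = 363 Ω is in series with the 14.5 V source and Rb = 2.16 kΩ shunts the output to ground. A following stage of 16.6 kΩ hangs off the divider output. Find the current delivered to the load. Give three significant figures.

I_L ≈ 0.734 mA

Rb‖R_L = 1911 Ω; V_out = 14.5 × 1911/2274 = 12.19 V.
I_L = V_out / R_L = 12.19 / 16.6 kΩ = 0.734 mA.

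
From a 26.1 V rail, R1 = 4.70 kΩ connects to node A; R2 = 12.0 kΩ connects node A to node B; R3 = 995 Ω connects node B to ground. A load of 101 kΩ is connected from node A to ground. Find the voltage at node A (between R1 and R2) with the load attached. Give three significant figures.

V ≈ 18.5 V

Below node A the series string R2+R3 = 13000 Ω sits in parallel with the 101000 Ω load: 11510 Ω.
V_A = 26.1 × 11510/(4700 + 11510) = 18.5 V.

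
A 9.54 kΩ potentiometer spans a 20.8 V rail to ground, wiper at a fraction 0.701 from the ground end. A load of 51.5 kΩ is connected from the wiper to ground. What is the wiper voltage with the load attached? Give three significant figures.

V ≈ 14.0 V

The wiper splits the pot into (1−α)R = 2.852 kΩ above and αR = 6.688 kΩ below.
Lower section ‖ load = 5.919 kΩ.
V_wiper = 20.8 × 5.919/(2.852 + 5.919) = 14.0 V.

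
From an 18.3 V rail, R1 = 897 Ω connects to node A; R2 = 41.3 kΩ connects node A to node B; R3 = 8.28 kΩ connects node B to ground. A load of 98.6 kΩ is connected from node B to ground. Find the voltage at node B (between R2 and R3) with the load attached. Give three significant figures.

At node B, R3 is in parallel with the load: R3‖R_L = 7639 Ω.
Below node A the resistance is R2 + (R3‖R_L) = 48940 Ω, so V_A = 18.3 × 48940/49840 = 17.97 V.
Then V_B = V_A × (R3‖R_L)/(R2 + R3‖R_L) = 17.97 × 7639/48940 = 2.80 V.

V ≈ 2.80 V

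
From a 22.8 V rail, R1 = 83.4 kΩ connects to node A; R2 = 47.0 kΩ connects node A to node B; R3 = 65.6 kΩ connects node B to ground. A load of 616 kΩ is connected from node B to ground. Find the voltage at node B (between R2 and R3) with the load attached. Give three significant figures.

At node B, R3 is in parallel with the load: R3‖R_L = 59.29 kΩ.
Below node A the resistance is R2 + (R3‖R_L) = 106.3 kΩ, so V_A = 22.8 × 106.3/189.7 = 12.78 V.
Then V_B = V_A × (R3‖R_L)/(R2 + R3‖R_L) = 12.78 × 59.29/106.3 = 7.13 V.

V ≈ 7.13 V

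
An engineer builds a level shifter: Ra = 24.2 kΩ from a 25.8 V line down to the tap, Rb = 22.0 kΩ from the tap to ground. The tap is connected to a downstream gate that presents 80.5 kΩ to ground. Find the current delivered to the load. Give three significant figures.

I_L ≈ 0.134 mA

Rb‖R_L = 17.28 kΩ; V_out = 25.8 × 17.28/41.48 = 10.75 V.
I_L = V_out / R_L = 10.75 / 80.5 kΩ = 0.134 mA.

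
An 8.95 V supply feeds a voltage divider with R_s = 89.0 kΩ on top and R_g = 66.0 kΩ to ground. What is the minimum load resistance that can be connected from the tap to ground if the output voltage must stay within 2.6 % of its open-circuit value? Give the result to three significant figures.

Output resistance R_th = R_s‖R_g = (89.0 × 66.0)/155.0 = 37.90 kΩ.
The fractional drop is R_th/(R_th + R_L); requiring this ≤ 0.0260 gives R_L ≥ R_th(1/0.0260 − 1) = 37.90 × 37.46 = 1.42 MΩ.

R_L(min) ≈ 1.42 MΩ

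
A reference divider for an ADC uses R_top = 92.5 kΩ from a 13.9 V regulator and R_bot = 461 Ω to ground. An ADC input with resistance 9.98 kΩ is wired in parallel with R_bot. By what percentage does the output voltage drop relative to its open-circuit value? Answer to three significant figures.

The divider's output (Thévenin) resistance is R_top‖R_bot = 458.7 Ω.
Fractional drop under load = R_th/(R_th + R_L) = 458.7 / (458.7 + 9980) = 0.04394.
So the output falls by 4.39 %.

4.39 %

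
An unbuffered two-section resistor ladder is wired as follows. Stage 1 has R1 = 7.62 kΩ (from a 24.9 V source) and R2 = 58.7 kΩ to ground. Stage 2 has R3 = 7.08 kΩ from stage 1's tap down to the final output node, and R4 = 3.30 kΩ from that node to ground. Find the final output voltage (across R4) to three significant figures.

Stage 2 presents R3+R4 = 10.38 kΩ as a load on stage 1's tap.
Stage 1's lower leg becomes R2‖(R3+R4) = 8.820 kΩ, so V_mid = 24.9 × 8.820/16.44 = 13.36 V.
Stage 2 is itself unloaded: V_out = V_mid × R4/(R3+R4) = 13.36 × 3.30/10.38 = 4.25 V.

V_out ≈ 4.25 V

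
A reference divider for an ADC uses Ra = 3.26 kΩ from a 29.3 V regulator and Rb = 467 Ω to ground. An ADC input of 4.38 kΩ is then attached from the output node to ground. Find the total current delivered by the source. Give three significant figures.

Rb‖R_L = 422.0 Ω, so the source sees Ra + Rb‖R_L = 3682 Ω.
I = 29.3 V / 3682 Ω = 7.96 mA.

I ≈ 7.96 mA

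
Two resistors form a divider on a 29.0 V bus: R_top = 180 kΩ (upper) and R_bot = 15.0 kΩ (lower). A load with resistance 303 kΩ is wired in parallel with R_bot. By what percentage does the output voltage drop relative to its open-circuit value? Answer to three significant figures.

The divider's output (Thévenin) resistance is R_top‖R_bot = 13.85 kΩ.
Fractional drop under load = R_th/(R_th + R_L) = 13.85 / (13.85 + 303) = 0.04370.
So the output falls by 4.37 %.

4.37 %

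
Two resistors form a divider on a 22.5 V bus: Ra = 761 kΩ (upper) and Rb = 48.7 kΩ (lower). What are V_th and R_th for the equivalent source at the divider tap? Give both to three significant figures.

V_th is the open-circuit tap voltage: 22.5 × 48.7/(761 + 48.7) = 1.35 V.
With the supply zeroed, Ra and Rb appear in parallel from the tap: R_th = Ra‖Rb = (761 × 48.7)/809.7 = 45.8 kΩ.

V_th = 1.35 V, R_th = 45.8 kΩ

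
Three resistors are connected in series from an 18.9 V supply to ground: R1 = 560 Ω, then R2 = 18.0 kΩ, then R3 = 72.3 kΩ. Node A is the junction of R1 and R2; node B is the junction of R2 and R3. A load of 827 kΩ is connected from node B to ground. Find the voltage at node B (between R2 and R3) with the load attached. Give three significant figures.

At node B, R3 is in parallel with the load: R3‖R_L = 66490 Ω.
Below node A the resistance is R2 + (R3‖R_L) = 84490 Ω, so V_A = 18.9 × 84490/85050 = 18.78 V.
Then V_B = V_A × (R3‖R_L)/(R2 + R3‖R_L) = 18.78 × 66490/84490 = 14.8 V.

V ≈ 14.8 V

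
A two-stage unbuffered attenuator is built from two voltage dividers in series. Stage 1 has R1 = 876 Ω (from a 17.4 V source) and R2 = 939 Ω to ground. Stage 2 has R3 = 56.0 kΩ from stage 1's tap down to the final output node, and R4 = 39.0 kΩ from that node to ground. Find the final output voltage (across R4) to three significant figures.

Stage 2 presents R3+R4 = 95000 Ω as a load on stage 1's tap.
Stage 1's lower leg becomes R2‖(R3+R4) = 929.8 Ω, so V_mid = 17.4 × 929.8/1806 = 8.959 V.
Stage 2 is itself unloaded: V_out = V_mid × R4/(R3+R4) = 8.959 × 39000/95000 = 3.68 V.

V_out ≈ 3.68 V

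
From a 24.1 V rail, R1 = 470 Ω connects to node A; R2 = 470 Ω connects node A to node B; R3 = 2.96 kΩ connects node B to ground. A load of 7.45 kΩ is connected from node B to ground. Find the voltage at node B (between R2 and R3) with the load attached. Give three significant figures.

V ≈ 16.7 V

At node B, R3 is in parallel with the load: R3‖R_L = 2118 Ω.
Below node A the resistance is R2 + (R3‖R_L) = 2588 Ω, so V_A = 24.1 × 2588/3058 = 20.40 V.
Then V_B = V_A × (R3‖R_L)/(R2 + R3‖R_L) = 20.40 × 2118/2588 = 16.7 V.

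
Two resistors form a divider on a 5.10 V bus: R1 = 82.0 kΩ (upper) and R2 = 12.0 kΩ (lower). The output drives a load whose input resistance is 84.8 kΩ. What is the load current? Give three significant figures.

I_L ≈ 6.83 µA

R2‖R_L = 10.51 kΩ; V_out = 5.10 × 10.51/92.51 = 0.5795 V.
I_L = V_out / R_L = 0.5795 / 84.8 kΩ = 6.83 µA.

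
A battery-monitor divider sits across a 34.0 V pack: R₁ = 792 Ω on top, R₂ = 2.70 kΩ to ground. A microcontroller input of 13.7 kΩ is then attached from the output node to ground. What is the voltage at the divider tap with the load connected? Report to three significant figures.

V_out ≈ 25.2 V

The load sits in parallel with R₂: R₂‖R_L = (2700 × 13700) / (2700 + 13700) = 2255 Ω.
V_out = 34.0 × 2255 / (792 + 2255) = 34.0 × 2255/3047 = 25.2 V.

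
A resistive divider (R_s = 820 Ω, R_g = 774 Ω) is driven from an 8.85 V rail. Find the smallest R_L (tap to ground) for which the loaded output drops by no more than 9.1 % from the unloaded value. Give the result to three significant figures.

Output resistance R_th = R_s‖R_g = (820 × 774)/1594 = 398.2 Ω.
The fractional drop is R_th/(R_th + R_L); requiring this ≤ 0.0910 gives R_L ≥ R_th(1/0.0910 − 1) = 398.2 × 9.989 = 3.98 kΩ.

R_L(min) ≈ 3.98 kΩ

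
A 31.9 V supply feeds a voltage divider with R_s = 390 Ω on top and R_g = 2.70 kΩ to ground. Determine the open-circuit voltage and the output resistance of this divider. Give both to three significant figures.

V_th = 27.9 V, R_th = 341 Ω

V_th is the open-circuit tap voltage: 31.9 × 2700/(390 + 2700) = 27.9 V.
With the supply zeroed, R_s and R_g appear in parallel from the tap: R_th = R_s‖R_g = (390 × 2700)/3090 = 341 Ω.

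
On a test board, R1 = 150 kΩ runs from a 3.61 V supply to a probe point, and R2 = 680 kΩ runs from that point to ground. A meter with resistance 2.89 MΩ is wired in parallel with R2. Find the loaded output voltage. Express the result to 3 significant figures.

The load sits in parallel with R2: R2‖R_L = (680 × 2890) / (680 + 2890) = 550.5 kΩ.
V_out = 3.61 × 550.5 / (150 + 550.5) = 3.61 × 550.5/700.5 = 2.84 V.

V_out ≈ 2.84 V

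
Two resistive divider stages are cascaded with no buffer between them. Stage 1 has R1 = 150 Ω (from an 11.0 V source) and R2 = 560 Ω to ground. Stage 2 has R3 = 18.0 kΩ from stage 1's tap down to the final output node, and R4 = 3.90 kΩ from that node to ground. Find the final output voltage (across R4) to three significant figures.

Stage 2 presents R3+R4 = 21900 Ω as a load on stage 1's tap.
Stage 1's lower leg becomes R2‖(R3+R4) = 546.0 Ω, so V_mid = 11.0 × 546.0/696.0 = 8.629 V.
Stage 2 is itself unloaded: V_out = V_mid × R4/(R3+R4) = 8.629 × 3900/21900 = 1.54 V.

V_out ≈ 1.54 V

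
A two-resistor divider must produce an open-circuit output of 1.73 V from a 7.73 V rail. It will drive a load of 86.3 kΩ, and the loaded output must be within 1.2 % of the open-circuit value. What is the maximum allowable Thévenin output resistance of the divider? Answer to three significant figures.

R_th ≤ 1.05 kΩ

Loading drop = R_th/(R_th + R_L) ≤ 0.0120, so R_th ≤ R_L · ε/(1−ε) = 86.3 kΩ × 0.0120/0.9880 = 1.05 kΩ.
(Any R1, R2 with R2/(R1+R2) = 0.224 and R1‖R2 ≤ 1.05 kΩ will meet the spec.)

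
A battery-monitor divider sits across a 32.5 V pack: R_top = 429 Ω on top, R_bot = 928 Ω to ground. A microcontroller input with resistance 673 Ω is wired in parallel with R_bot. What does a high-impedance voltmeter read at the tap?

V_out ≈ 15.5 V

The load sits in parallel with R_bot: R_bot‖R_L = (928 × 673) / (928 + 673) = 390.1 Ω.
V_out = 32.5 × 390.1 / (429 + 390.1) = 32.5 × 390.1/819.1 = 15.5 V.
(Unloaded it would have been 22.2 V.)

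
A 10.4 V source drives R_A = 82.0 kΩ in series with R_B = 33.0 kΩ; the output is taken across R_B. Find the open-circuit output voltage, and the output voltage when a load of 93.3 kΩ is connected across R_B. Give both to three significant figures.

Open-circuit: V = 10.4 × 33.0/(82.0 + 33.0) = 2.98 V.
With the load, R_B becomes R_B‖R_L = 24.38 kΩ, so V = 10.4 × 24.38/106.4 = 2.38 V.

Unloaded: 2.98 V; loaded: 2.38 V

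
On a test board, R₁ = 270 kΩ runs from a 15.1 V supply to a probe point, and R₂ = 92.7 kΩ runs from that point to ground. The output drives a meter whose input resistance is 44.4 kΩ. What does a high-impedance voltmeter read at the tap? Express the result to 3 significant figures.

V_out ≈ 1.51 V

The load sits in parallel with R₂: R₂‖R_L = (92.7 × 44.4) / (92.7 + 44.4) = 30.02 kΩ.
V_out = 15.1 × 30.02 / (270 + 30.02) = 15.1 × 30.02/300.0 = 1.51 V.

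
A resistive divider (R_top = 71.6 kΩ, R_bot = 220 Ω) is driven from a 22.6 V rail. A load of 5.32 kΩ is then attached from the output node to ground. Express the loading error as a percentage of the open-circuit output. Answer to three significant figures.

The divider's output (Thévenin) resistance is R_top‖R_bot = 219.3 Ω.
Fractional drop under load = R_th/(R_th + R_L) = 219.3 / (219.3 + 5320) = 0.03959.
So the output falls by 3.96 %.

3.96 %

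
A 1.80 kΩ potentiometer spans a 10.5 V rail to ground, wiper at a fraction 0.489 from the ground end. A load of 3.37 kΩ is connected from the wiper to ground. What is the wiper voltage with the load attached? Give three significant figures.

The wiper splits the pot into (1−α)R = 919.8 Ω above and αR = 880.2 Ω below.
Lower section ‖ load = 697.9 Ω.
V_wiper = 10.5 × 697.9/(919.8 + 697.9) = 4.53 V.

V ≈ 4.53 V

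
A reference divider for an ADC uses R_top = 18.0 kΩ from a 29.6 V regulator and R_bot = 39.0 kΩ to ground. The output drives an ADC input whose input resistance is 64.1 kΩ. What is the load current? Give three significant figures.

I_L ≈ 0.265 mA

R_bot‖R_L = 24.25 kΩ; V_out = 29.6 × 24.25/42.25 = 16.99 V.
I_L = V_out / R_L = 16.99 / 64.1 kΩ = 0.265 mA.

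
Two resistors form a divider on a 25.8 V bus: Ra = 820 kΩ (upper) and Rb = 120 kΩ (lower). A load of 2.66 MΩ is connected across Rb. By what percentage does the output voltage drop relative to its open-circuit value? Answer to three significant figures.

The divider's output (Thévenin) resistance is Ra‖Rb = 104.7 kΩ.
Fractional drop under load = R_th/(R_th + R_L) = 104.7 / (104.7 + 2660) = 0.03786.
So the output falls by 3.79 %.

3.79 %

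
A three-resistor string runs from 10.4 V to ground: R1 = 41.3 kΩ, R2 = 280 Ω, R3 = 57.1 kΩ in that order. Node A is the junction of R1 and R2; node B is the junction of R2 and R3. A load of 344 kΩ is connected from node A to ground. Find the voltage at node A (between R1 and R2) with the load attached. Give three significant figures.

V ≈ 5.65 V

Below node A the series string R2+R3 = 57380 Ω sits in parallel with the 344000 Ω load: 49180 Ω.
V_A = 10.4 × 49180/(41300 + 49180) = 5.65 V.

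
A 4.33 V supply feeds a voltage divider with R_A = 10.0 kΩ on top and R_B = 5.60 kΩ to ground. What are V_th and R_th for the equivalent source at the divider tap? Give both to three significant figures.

V_th = 1.55 V, R_th = 3.59 kΩ

V_th is the open-circuit tap voltage: 4.33 × 5.60/(10.0 + 5.60) = 1.55 V.
With the supply zeroed, R_A and R_B appear in parallel from the tap: R_th = R_A‖R_B = (10.0 × 5.60)/15.60 = 3.59 kΩ.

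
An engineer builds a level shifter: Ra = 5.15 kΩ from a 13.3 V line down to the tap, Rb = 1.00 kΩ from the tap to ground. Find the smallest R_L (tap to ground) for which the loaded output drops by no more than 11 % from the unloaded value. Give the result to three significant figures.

R_L(min) ≈ 6.78 kΩ

Output resistance R_th = Ra‖Rb = (5150 × 1000)/6150 = 837.4 Ω.
The fractional drop is R_th/(R_th + R_L); requiring this ≤ 0.110 gives R_L ≥ R_th(1/0.110 − 1) = 837.4 × 8.091 = 6.78 kΩ.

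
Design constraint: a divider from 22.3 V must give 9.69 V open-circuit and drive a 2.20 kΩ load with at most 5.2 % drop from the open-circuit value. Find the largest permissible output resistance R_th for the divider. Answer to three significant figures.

R_th ≤ 121 Ω

Loading drop = R_th/(R_th + R_L) ≤ 0.0520, so R_th ≤ R_L · ε/(1−ε) = 2.20 kΩ × 0.0520/0.9480 = 121 Ω.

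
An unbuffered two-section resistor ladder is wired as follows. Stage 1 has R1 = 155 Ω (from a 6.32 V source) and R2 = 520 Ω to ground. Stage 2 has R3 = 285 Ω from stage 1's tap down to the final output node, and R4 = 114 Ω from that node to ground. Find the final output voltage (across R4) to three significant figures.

Stage 2 presents R3+R4 = 399.0 Ω as a load on stage 1's tap.
Stage 1's lower leg becomes R2‖(R3+R4) = 225.8 Ω, so V_mid = 6.32 × 225.8/380.8 = 3.747 V.
Stage 2 is itself unloaded: V_out = V_mid × R4/(R3+R4) = 3.747 × 114/399.0 = 1.07 V.

V_out ≈ 1.07 V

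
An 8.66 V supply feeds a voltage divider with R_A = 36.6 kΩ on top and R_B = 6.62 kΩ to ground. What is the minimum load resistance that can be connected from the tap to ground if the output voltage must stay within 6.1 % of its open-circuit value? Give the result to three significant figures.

R_L(min) ≈ 86.3 kΩ

Output resistance R_th = R_A‖R_B = (36.6 × 6.62)/43.22 = 5.606 kΩ.
The fractional drop is R_th/(R_th + R_L); requiring this ≤ 0.0610 gives R_L ≥ R_th(1/0.0610 − 1) = 5.606 × 15.39 = 86.3 kΩ.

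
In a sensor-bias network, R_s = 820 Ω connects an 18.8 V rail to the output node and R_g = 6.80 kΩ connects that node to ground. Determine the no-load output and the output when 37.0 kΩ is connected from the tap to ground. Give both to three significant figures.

Open-circuit: V = 18.8 × 6800/(820 + 6800) = 16.8 V.
With the load, R_g becomes R_g‖R_L = 5744 Ω, so V = 18.8 × 5744/6564 = 16.5 V.

Unloaded: 16.8 V; loaded: 16.5 V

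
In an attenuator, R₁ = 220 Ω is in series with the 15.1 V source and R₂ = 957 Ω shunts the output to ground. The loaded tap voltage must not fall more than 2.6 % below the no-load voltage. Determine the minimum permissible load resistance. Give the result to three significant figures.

Output resistance R_th = R₁‖R₂ = (220 × 957)/1177 = 178.9 Ω.
The fractional drop is R_th/(R_th + R_L); requiring this ≤ 0.0260 gives R_L ≥ R_th(1/0.0260 − 1) = 178.9 × 37.46 = 6.70 kΩ.

R_L(min) ≈ 6.70 kΩ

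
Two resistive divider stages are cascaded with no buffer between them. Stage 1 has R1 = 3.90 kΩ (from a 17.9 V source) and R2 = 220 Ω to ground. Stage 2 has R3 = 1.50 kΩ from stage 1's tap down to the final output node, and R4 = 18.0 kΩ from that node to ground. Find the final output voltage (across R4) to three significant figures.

V_out ≈ 0.873 V

Stage 2 presents R3+R4 = 19500 Ω as a load on stage 1's tap.
Stage 1's lower leg becomes R2‖(R3+R4) = 217.5 Ω, so V_mid = 17.9 × 217.5/4118 = 0.9457 V.
Stage 2 is itself unloaded: V_out = V_mid × R4/(R3+R4) = 0.9457 × 18000/19500 = 0.873 V.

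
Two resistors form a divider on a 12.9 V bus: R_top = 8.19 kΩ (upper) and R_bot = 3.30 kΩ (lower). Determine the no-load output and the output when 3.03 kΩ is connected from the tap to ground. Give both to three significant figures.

Unloaded: 3.70 V; loaded: 2.09 V

Open-circuit: V = 12.9 × 3.30/(8.19 + 3.30) = 3.70 V.
With the load, R_bot becomes R_bot‖R_L = 1.580 kΩ, so V = 12.9 × 1.580/9.770 = 2.09 V.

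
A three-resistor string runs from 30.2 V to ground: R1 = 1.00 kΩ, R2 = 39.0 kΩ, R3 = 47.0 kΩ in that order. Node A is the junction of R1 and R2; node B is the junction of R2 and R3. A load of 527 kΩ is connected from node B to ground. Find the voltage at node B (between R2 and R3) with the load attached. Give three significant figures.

At node B, R3 is in parallel with the load: R3‖R_L = 43.15 kΩ.
Below node A the resistance is R2 + (R3‖R_L) = 82.15 kΩ, so V_A = 30.2 × 82.15/83.15 = 29.84 V.
Then V_B = V_A × (R3‖R_L)/(R2 + R3‖R_L) = 29.84 × 43.15/82.15 = 15.7 V.

V ≈ 15.7 V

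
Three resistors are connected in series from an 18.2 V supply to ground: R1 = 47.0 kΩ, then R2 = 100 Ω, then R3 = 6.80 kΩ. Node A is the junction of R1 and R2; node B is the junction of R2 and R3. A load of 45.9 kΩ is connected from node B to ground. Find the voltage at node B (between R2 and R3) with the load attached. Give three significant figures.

V ≈ 2.03 V

At node B, R3 is in parallel with the load: R3‖R_L = 5923 Ω.
Below node A the resistance is R2 + (R3‖R_L) = 6023 Ω, so V_A = 18.2 × 6023/53020 = 2.067 V.
Then V_B = V_A × (R3‖R_L)/(R2 + R3‖R_L) = 2.067 × 5923/6023 = 2.03 V.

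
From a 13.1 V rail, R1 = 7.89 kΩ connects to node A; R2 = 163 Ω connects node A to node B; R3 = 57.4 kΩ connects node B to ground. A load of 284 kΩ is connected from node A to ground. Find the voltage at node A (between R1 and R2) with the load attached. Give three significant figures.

V ≈ 11.2 V

Below node A the series string R2+R3 = 57560 Ω sits in parallel with the 284000 Ω load: 47860 Ω.
V_A = 13.1 × 47860/(7890 + 47860) = 11.2 V.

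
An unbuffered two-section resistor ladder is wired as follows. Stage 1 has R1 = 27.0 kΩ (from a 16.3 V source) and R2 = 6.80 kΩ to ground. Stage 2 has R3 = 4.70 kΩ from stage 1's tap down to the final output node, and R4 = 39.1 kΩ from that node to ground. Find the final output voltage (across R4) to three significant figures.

Stage 2 presents R3+R4 = 43.80 kΩ as a load on stage 1's tap.
Stage 1's lower leg becomes R2‖(R3+R4) = 5.886 kΩ, so V_mid = 16.3 × 5.886/32.89 = 2.917 V.
Stage 2 is itself unloaded: V_out = V_mid × R4/(R3+R4) = 2.917 × 39.1/43.80 = 2.60 V.

V_out ≈ 2.60 V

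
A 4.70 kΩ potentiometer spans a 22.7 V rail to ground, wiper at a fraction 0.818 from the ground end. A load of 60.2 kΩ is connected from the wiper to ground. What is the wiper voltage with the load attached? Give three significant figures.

V ≈ 18.4 V

The wiper splits the pot into (1−α)R = 855.4 Ω above and αR = 3845 Ω below.
Lower section ‖ load = 3614 Ω.
V_wiper = 22.7 × 3614/(855.4 + 3614) = 18.4 V.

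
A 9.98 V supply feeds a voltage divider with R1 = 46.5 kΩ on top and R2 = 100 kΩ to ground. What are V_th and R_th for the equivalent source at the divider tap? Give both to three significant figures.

V_th = 6.81 V, R_th = 31.7 kΩ

V_th is the open-circuit tap voltage: 9.98 × 100/(46.5 + 100) = 6.81 V.
With the supply zeroed, R1 and R2 appear in parallel from the tap: R_th = R1‖R2 = (46.5 × 100)/146.5 = 31.7 kΩ.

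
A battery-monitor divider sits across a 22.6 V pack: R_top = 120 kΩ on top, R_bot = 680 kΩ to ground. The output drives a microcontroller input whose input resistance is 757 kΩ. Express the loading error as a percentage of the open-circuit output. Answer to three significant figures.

11.9 %

Unloaded V = 22.6 × 680/800.0 = 19.210 V.
Loaded: R_bot‖R_L = 358.2 kΩ, giving V = 22.6 × 358.2/478.2 = 16.929 V.
Drop = (19.210 − 16.929) / 19.210 = 11.9 %.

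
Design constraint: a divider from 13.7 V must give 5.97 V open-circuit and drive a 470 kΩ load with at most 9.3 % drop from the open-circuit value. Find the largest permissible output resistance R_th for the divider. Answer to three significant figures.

Loading drop = R_th/(R_th + R_L) ≤ 0.0930, so R_th ≤ R_L · ε/(1−ε) = 470 kΩ × 0.0930/0.9070 = 48.2 kΩ.
(Any R1, R2 with R2/(R1+R2) = 0.436 and R1‖R2 ≤ 48.2 kΩ will meet the spec.)

R_th ≤ 48.2 kΩ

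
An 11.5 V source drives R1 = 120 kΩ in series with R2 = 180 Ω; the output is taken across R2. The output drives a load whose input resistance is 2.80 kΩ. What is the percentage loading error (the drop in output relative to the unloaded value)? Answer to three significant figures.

The divider's output (Thévenin) resistance is R1‖R2 = 179.7 Ω.
Fractional drop under load = R_th/(R_th + R_L) = 179.7 / (179.7 + 2800) = 0.06032.
So the output falls by 6.03 %.

6.03 %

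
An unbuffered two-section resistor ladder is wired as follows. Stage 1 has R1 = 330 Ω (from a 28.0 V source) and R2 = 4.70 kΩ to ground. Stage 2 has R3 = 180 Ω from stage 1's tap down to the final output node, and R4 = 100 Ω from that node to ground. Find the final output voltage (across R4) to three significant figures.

V_out ≈ 4.45 V

Stage 2 presents R3+R4 = 280.0 Ω as a load on stage 1's tap.
Stage 1's lower leg becomes R2‖(R3+R4) = 264.3 Ω, so V_mid = 28.0 × 264.3/594.3 = 12.45 V.
Stage 2 is itself unloaded: V_out = V_mid × R4/(R3+R4) = 12.45 × 100/280.0 = 4.45 V.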